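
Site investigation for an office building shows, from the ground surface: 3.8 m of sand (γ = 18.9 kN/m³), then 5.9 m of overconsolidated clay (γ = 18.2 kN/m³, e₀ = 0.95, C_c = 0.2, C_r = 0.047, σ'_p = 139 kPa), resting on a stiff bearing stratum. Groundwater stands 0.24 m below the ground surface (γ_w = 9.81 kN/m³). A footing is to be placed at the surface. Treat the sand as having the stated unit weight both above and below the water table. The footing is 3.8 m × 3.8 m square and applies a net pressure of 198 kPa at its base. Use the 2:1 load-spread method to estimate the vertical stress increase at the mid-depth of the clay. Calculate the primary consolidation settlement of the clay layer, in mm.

S_c ≈ 21.5 mm

Mid-depth of clay below the ground surface: z = 3.8 + 5.9/2 = 6.75 m.
Total vertical stress at mid-clay: σ_v = 18.9×3.8 + 18.2×2.95 = 125.51 kPa.
Pore pressure: u = 9.81×(6.75 − 0.24) = 63.863 kPa.
Initial effective stress: σ'_0 = σ_v − u = 125.51 − 63.863 = 61.647 kPa.
Stress increase at mid-clay by the 2:1 spreading method:
Δσ = qBL/((B+z)(L+z)) = 198×3.8×3.8/((3.8+6.75)(3.8+6.75)) = 25.688 kPa
Final effective stress: σ'_f = 61.647 + 25.688 = 87.335 kPa.
σ'_f = 87.335 ≤ σ'_p = 139 kPa, so the clay remains overconsolidated and only the recompression index applies:
S_c = C_r·H/(1+e₀)·log₁₀(σ'_f/σ'_0) = 0.047×5.9/1.95×log₁₀(87.335/61.647)
    = 0.1422 × 0.15128 = 0.02151 m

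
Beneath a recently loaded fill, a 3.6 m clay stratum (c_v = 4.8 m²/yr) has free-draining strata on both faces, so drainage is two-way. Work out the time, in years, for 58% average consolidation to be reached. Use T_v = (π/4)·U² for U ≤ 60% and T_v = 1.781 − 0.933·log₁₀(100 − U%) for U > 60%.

Drainage path length: H_d = H/2 = 1.8 m (double drainage).
U ≤ 60%: T_v = (π/4)·U² = (π/4)×0.58² = 0.26421.
t = T_v·H_d²/c_v = 0.26421×1.8²/4.8 = 0.1783 years.

t ≈ 0.178 years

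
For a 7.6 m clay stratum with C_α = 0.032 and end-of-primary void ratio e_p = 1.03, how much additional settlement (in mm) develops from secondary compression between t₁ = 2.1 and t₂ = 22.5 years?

Secondary compression: S_s = C_α·H/(1+e_p)·log₁₀(t₂/t₁)
S_s = 0.032×7.6/(1+1.03)×log₁₀(22.5/2.1)
    = 0.1198 × 1.03 = 0.1234 m

S_s ≈ 123 mm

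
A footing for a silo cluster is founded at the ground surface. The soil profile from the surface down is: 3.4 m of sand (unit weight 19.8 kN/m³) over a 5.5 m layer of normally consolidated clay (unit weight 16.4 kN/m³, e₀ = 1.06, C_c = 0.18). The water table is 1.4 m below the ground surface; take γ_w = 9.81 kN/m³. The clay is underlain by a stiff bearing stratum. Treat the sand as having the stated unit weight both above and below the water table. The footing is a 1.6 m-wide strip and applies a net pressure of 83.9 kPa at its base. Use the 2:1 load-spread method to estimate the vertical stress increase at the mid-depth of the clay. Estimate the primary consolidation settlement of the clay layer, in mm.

Mid-depth of clay below the ground surface: z = 3.4 + 5.5/2 = 6.15 m.
Total vertical stress at mid-clay: σ_v = 19.8×3.4 + 16.4×2.75 = 112.42 kPa.
Pore pressure: u = 9.81×(6.15 − 1.4) = 46.598 kPa.
Initial effective stress: σ'_0 = σ_v − u = 112.42 − 46.598 = 65.822 kPa.
Stress increase at mid-clay by the 2:1 spreading method:
Δσ = qB/(B+z) = 83.9×1.6/(1.6+6.15) = 17.321 kPa
Final effective stress: σ'_f = σ'_0 + Δσ = 65.822 + 17.321 = 83.143 kPa.
Normally consolidated clay, so the full stress increment lies on the virgin compression line:
S_c = C_c·H/(1+e₀)·log₁₀(σ'_f/σ'_0) = 0.18×5.5/(1+1.06)×log₁₀(83.143/65.822)
    = 0.48058 × 0.10145 = 0.04875 m

S_c ≈ 48.8 mm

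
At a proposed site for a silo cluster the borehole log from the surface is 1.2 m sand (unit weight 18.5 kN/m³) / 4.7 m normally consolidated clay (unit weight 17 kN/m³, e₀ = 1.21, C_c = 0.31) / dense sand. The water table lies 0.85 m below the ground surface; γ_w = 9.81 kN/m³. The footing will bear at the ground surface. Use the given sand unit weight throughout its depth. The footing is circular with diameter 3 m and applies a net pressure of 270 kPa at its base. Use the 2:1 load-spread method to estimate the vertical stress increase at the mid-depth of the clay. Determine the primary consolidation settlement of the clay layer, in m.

Mid-depth of clay below the ground surface: z = 1.2 + 4.7/2 = 3.55 m.
Total vertical stress at mid-clay: σ_v = 18.5×1.2 + 17×2.35 = 62.15 kPa.
Pore pressure: u = 9.81×(3.55 − 0.85) = 26.487 kPa.
Initial effective stress: σ'_0 = σ_v − u = 62.15 − 26.487 = 35.663 kPa.
Stress increase at mid-clay by the 2:1 spreading method:
Δσ ≈ qD²/(D+z)² = 270×3²/(3+3.55)² = 56.64 kPa
Final effective stress: σ'_f = σ'_0 + Δσ = 35.663 + 56.64 = 92.303 kPa.
Normally consolidated clay, so the full stress increment lies on the virgin compression line:
S_c = C_c·H/(1+e₀)·log₁₀(σ'_f/σ'_0) = 0.31×4.7/(1+1.21)×log₁₀(92.303/35.663)
    = 0.65928 × 0.413 = 0.2723 m

S_c ≈ 0.272 m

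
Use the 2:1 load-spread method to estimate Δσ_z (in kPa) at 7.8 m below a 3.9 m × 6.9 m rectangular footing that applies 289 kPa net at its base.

Δσ_z ≈ 45.2 kPa

By the 2:1 method the load spreads at 1 horizontal : 2 vertical, so at depth z the loaded area has grown by z in each plan dimension:
Δσ = qBL/((B+z)(L+z)) = 289×3.9×6.9/((3.9+7.8)(6.9+7.8)) = 45.218 kPa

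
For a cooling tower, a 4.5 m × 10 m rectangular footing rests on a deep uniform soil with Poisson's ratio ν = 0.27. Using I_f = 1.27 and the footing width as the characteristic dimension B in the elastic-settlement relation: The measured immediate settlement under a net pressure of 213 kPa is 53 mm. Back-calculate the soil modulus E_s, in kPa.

E_s ≈ 21300 kPa

S_e = q·B·(1−ν²)/E_s · I_f  ⇒  E_s = q·B·(1−ν²)·I_f / S_e.
E_s = 213 × 4.5 × 0.9271 × 1.27 / 0.053 = 21290 kPa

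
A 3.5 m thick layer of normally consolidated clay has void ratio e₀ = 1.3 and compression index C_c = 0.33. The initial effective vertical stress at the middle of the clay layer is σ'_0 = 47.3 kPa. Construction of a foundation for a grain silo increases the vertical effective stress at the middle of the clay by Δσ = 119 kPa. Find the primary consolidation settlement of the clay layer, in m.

S_c ≈ 0.274 m

Final effective stress: σ'_f = σ'_0 + Δσ = 47.3 + 119 = 166.3 kPa.
Normally consolidated clay, so the full stress increment lies on the virgin compression line:
S_c = C_c·H/(1+e₀)·log₁₀(σ'_f/σ'_0) = 0.33×3.5/(1+1.3)×log₁₀(166.3/47.3)
    = 0.50217 × 0.54603 = 0.2742 m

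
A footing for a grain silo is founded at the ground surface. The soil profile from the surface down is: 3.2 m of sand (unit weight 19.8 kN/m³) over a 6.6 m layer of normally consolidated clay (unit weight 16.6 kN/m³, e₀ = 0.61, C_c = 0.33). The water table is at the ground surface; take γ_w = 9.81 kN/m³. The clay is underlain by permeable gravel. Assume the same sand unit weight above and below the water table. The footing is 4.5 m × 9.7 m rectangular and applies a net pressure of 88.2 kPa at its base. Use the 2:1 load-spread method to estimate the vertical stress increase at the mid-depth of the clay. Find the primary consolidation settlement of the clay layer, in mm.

Mid-depth of clay below the ground surface: z = 3.2 + 6.6/2 = 6.5 m.
Total vertical stress at mid-clay: σ_v = 19.8×3.2 + 16.6×3.3 = 118.14 kPa.
Pore pressure: u = 9.81×(6.5 − 0) = 63.765 kPa.
Initial effective stress: σ'_0 = σ_v − u = 118.14 − 63.765 = 54.375 kPa.
Stress increase at mid-clay by the 2:1 spreading method:
Δσ = qBL/((B+z)(L+z)) = 88.2×4.5×9.7/((4.5+6.5)(9.7+6.5)) = 21.605 kPa
Final effective stress: σ'_f = σ'_0 + Δσ = 54.375 + 21.605 = 75.98 kPa.
Normally consolidated clay, so the full stress increment lies on the virgin compression line:
S_c = C_c·H/(1+e₀)·log₁₀(σ'_f/σ'_0) = 0.33×6.6/(1+0.61)×log₁₀(75.98/54.375)
    = 1.3528 × 0.1453 = 0.1966 m

S_c ≈ 197 mm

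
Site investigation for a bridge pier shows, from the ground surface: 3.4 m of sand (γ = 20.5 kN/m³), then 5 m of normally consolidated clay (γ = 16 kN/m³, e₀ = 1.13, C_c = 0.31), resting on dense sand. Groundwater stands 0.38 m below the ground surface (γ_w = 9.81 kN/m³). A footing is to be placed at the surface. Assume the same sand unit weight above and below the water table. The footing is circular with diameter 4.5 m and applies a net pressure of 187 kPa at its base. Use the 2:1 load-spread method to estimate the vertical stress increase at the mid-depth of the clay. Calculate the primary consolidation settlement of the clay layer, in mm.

S_c ≈ 154 mm

Mid-depth of clay below the ground surface: z = 3.4 + 5/2 = 5.9 m.
Total vertical stress at mid-clay: σ_v = 20.5×3.4 + 16×2.5 = 109.7 kPa.
Pore pressure: u = 9.81×(5.9 − 0.38) = 54.151 kPa.
Initial effective stress: σ'_0 = σ_v − u = 109.7 − 54.151 = 55.549 kPa.
Stress increase at mid-clay by the 2:1 spreading method:
Δσ ≈ qD²/(D+z)² = 187×4.5²/(4.5+5.9)² = 35.011 kPa
Final effective stress: σ'_f = σ'_0 + Δσ = 55.549 + 35.011 = 90.56 kPa.
Normally consolidated clay, so the full stress increment lies on the virgin compression line:
S_c = C_c·H/(1+e₀)·log₁₀(σ'_f/σ'_0) = 0.31×5/(1+1.13)×log₁₀(90.56/55.549)
    = 0.7277 × 0.21226 = 0.1545 m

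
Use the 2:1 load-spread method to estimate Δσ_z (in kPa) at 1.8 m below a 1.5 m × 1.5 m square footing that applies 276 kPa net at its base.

By the 2:1 method the load spreads at 1 horizontal : 2 vertical, so at depth z the loaded area has grown by z in each plan dimension:
Δσ = qBL/((B+z)(L+z)) = 276×1.5×1.5/((1.5+1.8)(1.5+1.8)) = 57.025 kPa

Δσ_z ≈ 57 kPa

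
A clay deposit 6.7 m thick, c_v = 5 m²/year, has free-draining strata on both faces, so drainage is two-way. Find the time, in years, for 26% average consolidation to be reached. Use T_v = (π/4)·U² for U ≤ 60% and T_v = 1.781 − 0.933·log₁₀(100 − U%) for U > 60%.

t ≈ 0.119 years

Drainage path length: H_d = H/2 = 3.35 m (double drainage).
U ≤ 60%: T_v = (π/4)·U² = (π/4)×0.26² = 0.053093.
t = T_v·H_d²/c_v = 0.053093×3.35²/5 = 0.1192 years.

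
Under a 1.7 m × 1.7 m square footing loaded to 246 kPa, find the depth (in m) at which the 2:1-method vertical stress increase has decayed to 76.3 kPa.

z ≈ 1.35 m

2:1 spreading — at depth z the loaded area has grown by z in each plan dimension:
qB²/(B+z)² = Δσ_z ⇒ z = B(√(q/Δσ_z) − 1) = 1.7×(√(246/76.3) − 1) = 1.352 m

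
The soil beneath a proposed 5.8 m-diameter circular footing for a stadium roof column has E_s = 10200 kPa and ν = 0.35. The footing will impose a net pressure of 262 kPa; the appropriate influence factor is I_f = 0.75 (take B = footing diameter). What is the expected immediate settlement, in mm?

S_e ≈ 98 mm

Immediate (elastic) settlement: S_e = q·B·(1−ν²)/E_s · I_f.
S_e = 262 × 5.8 × (1 − 0.35²) / 10200 × 0.75
    = 262 × 5.8 × 0.8775 / 10200 × 0.75
    = 0.09805 m = 98.05 mm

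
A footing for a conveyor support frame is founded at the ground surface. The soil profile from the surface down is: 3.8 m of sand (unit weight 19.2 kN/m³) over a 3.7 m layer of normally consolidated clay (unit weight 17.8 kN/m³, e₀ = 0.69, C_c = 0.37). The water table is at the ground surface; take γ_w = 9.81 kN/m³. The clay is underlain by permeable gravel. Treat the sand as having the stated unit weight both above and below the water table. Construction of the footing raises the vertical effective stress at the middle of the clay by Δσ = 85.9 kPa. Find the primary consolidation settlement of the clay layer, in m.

Mid-depth of clay below the ground surface: z = 3.8 + 3.7/2 = 5.65 m.
Total vertical stress at mid-clay: σ_v = 19.2×3.8 + 17.8×1.85 = 105.89 kPa.
Pore pressure: u = 9.81×(5.65 − 0) = 55.427 kPa.
Initial effective stress: σ'_0 = σ_v − u = 105.89 − 55.427 = 50.463 kPa.
Final effective stress: σ'_f = σ'_0 + Δσ = 50.463 + 85.9 = 136.36 kPa.
Normally consolidated clay, so the full stress increment lies on the virgin compression line:
S_c = C_c·H/(1+e₀)·log₁₀(σ'_f/σ'_0) = 0.37×3.7/(1+0.69)×log₁₀(136.36/50.463)
    = 0.81006 × 0.43171 = 0.3497 m

S_c ≈ 0.35 m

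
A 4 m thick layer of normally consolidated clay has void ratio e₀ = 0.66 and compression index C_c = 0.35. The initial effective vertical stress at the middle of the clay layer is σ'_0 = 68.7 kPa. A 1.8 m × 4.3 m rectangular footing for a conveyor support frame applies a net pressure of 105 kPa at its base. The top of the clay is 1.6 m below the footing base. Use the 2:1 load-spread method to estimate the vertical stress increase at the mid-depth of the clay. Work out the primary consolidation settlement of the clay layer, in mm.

S_c ≈ 89.7 mm

Mid-depth of clay below the footing base: z = 1.6 + 4/2 = 3.6 m.
Stress increase at mid-clay by the 2:1 spreading method:
Δσ = qBL/((B+z)(L+z)) = 105×1.8×4.3/((1.8+3.6)(4.3+3.6)) = 19.051 kPa
Final effective stress: σ'_f = σ'_0 + Δσ = 68.7 + 19.051 = 87.751 kPa.
Normally consolidated clay, so the full stress increment lies on the virgin compression line:
S_c = C_c·H/(1+e₀)·log₁₀(σ'_f/σ'_0) = 0.35×4/(1+0.66)×log₁₀(87.751/68.7)
    = 0.84337 × 0.1063 = 0.08965 m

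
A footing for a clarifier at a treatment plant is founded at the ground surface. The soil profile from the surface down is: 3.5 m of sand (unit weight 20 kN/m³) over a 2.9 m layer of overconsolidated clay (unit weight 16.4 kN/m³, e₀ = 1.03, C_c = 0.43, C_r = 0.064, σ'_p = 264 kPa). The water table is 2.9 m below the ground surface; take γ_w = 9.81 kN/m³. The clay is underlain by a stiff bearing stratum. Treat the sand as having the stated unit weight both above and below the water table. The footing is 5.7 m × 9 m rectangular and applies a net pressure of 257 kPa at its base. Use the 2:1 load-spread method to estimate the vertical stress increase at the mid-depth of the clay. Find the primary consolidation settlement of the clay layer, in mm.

S_c ≈ 31.4 mm

Mid-depth of clay below the ground surface: z = 3.5 + 2.9/2 = 4.95 m.
Total vertical stress at mid-clay: σ_v = 20×3.5 + 16.4×1.45 = 93.78 kPa.
Pore pressure: u = 9.81×(4.95 − 2.9) = 20.11 kPa.
Initial effective stress: σ'_0 = σ_v − u = 93.78 − 20.11 = 73.67 kPa.
Stress increase at mid-clay by the 2:1 spreading method:
Δσ = qBL/((B+z)(L+z)) = 257×5.7×9/((5.7+4.95)(9+4.95)) = 88.741 kPa
Final effective stress: σ'_f = 73.67 + 88.741 = 162.41 kPa.
σ'_f = 162.41 ≤ σ'_p = 264 kPa, so the clay remains overconsolidated and only the recompression index applies:
S_c = C_r·H/(1+e₀)·log₁₀(σ'_f/σ'_0) = 0.064×2.9/2.03×log₁₀(162.41/73.67)
    = 0.09143 × 0.34332 = 0.03139 m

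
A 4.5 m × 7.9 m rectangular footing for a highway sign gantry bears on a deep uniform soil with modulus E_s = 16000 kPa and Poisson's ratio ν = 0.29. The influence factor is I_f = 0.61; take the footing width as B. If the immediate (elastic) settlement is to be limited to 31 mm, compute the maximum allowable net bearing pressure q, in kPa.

S_e = q·B·(1−ν²)/E_s · I_f  ⇒  q = S_e·E_s / (B·(1−ν²)·I_f).
q = 0.031 × 16000 / (4.5 × 0.9159 × 0.61) = 197.3 kPa

q ≈ 197 kPa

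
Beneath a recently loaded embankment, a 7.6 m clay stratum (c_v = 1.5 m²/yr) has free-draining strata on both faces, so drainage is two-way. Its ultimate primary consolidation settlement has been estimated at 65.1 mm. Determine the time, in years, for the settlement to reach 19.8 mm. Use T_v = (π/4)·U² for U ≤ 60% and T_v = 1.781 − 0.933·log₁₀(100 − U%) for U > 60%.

t ≈ 0.699 years

Drainage path length: H_d = H/2 = 3.8 m (double drainage).
U = S(t)/S_ult = 19.8/65.1 = 0.3041.
U ≤ 60%: T_v = (π/4)·U² = (π/4)×0.30415² = 0.072654.
t = T_v·H_d²/c_v = 0.072654×3.8²/1.5 = 0.6994 years.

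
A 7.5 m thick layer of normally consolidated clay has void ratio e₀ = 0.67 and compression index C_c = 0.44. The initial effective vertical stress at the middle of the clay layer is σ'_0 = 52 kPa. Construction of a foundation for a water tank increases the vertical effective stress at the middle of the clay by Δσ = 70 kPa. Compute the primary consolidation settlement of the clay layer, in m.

Final effective stress: σ'_f = σ'_0 + Δσ = 52 + 70 = 122 kPa.
Normally consolidated clay, so the full stress increment lies on the virgin compression line:
S_c = C_c·H/(1+e₀)·log₁₀(σ'_f/σ'_0) = 0.44×7.5/(1+0.67)×log₁₀(122/52)
    = 1.976 × 0.37036 = 0.7318 m

S_c ≈ 0.732 m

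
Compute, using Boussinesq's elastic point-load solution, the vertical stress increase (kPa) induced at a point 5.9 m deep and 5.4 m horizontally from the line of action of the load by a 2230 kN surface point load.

Δσ_z ≈ 6.68 kPa

Boussinesq vertical stress below a point load on an elastic half-space:
Δσ_z = 3P/(2πz²) · [1 + (r/z)²]^(−5/2)
r/z = 5.4/5.9 = 0.91525; [1+(r/z)²]^(−5/2) = 0.21843.
Δσ_z = 3×2230/(2π×5.9²) × 0.21843 = 30.587 × 0.21843 = 6.681 kPa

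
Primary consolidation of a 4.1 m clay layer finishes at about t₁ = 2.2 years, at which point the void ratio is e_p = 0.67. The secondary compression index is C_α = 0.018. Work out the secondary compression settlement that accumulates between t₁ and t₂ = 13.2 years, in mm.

Secondary compression: S_s = C_α·H/(1+e_p)·log₁₀(t₂/t₁)
S_s = 0.018×4.1/(1+0.67)×log₁₀(13.2/2.2)
    = 0.04419 × 0.7782 = 0.03439 m

S_s ≈ 34.4 mm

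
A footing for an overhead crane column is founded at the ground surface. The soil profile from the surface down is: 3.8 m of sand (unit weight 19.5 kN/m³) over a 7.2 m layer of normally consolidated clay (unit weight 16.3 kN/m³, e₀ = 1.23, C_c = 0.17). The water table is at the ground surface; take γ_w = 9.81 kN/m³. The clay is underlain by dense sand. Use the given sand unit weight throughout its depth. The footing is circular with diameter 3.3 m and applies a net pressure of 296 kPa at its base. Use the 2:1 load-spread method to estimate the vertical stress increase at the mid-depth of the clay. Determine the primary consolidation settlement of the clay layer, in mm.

Mid-depth of clay below the ground surface: z = 3.8 + 7.2/2 = 7.4 m.
Total vertical stress at mid-clay: σ_v = 19.5×3.8 + 16.3×3.6 = 132.78 kPa.
Pore pressure: u = 9.81×(7.4 − 0) = 72.594 kPa.
Initial effective stress: σ'_0 = σ_v − u = 132.78 − 72.594 = 60.186 kPa.
Stress increase at mid-clay by the 2:1 spreading method:
Δσ ≈ qD²/(D+z)² = 296×3.3²/(3.3+7.4)² = 28.155 kPa
Final effective stress: σ'_f = σ'_0 + Δσ = 60.186 + 28.155 = 88.341 kPa.
Normally consolidated clay, so the full stress increment lies on the virgin compression line:
S_c = C_c·H/(1+e₀)·log₁₀(σ'_f/σ'_0) = 0.17×7.2/(1+1.23)×log₁₀(88.341/60.186)
    = 0.54888 × 0.16667 = 0.09148 m

S_c ≈ 91.5 mm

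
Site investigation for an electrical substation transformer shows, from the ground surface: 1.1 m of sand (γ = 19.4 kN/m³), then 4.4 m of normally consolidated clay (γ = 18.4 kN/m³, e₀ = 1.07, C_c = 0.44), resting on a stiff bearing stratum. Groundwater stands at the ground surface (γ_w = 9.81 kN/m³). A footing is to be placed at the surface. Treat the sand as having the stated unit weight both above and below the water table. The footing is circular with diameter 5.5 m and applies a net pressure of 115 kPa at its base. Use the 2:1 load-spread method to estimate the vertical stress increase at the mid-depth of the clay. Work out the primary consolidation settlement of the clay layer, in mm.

Mid-depth of clay below the ground surface: z = 1.1 + 4.4/2 = 3.3 m.
Total vertical stress at mid-clay: σ_v = 19.4×1.1 + 18.4×2.2 = 61.82 kPa.
Pore pressure: u = 9.81×(3.3 − 0) = 32.373 kPa.
Initial effective stress: σ'_0 = σ_v − u = 61.82 − 32.373 = 29.447 kPa.
Stress increase at mid-clay by the 2:1 spreading method:
Δσ ≈ qD²/(D+z)² = 115×5.5²/(5.5+3.3)² = 44.922 kPa
Final effective stress: σ'_f = σ'_0 + Δσ = 29.447 + 44.922 = 74.369 kPa.
Normally consolidated clay, so the full stress increment lies on the virgin compression line:
S_c = C_c·H/(1+e₀)·log₁₀(σ'_f/σ'_0) = 0.44×4.4/(1+1.07)×log₁₀(74.369/29.447)
    = 0.93527 × 0.40235 = 0.3763 m

S_c ≈ 376 mm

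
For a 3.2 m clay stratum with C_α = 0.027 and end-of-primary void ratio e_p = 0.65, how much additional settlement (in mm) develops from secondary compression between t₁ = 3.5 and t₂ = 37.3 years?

S_s ≈ 53.8 mm

Secondary compression: S_s = C_α·H/(1+e_p)·log₁₀(t₂/t₁)
S_s = 0.027×3.2/(1+0.65)×log₁₀(37.3/3.5)
    = 0.05236 × 1.028 = 0.05381 m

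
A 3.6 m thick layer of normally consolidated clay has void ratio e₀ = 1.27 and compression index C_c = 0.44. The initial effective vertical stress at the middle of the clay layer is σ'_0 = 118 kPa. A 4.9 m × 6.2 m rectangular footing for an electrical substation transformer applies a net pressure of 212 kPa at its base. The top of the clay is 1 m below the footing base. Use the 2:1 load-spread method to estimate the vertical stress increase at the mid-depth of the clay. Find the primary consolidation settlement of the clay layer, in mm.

Mid-depth of clay below the footing base: z = 1 + 3.6/2 = 2.8 m.
Stress increase at mid-clay by the 2:1 spreading method:
Δσ = qBL/((B+z)(L+z)) = 212×4.9×6.2/((4.9+2.8)(6.2+2.8)) = 92.937 kPa
Final effective stress: σ'_f = σ'_0 + Δσ = 118 + 92.937 = 210.94 kPa.
Normally consolidated clay, so the full stress increment lies on the virgin compression line:
S_c = C_c·H/(1+e₀)·log₁₀(σ'_f/σ'_0) = 0.44×3.6/(1+1.27)×log₁₀(210.94/118)
    = 0.6978 × 0.25228 = 0.176 m

S_c ≈ 176 mm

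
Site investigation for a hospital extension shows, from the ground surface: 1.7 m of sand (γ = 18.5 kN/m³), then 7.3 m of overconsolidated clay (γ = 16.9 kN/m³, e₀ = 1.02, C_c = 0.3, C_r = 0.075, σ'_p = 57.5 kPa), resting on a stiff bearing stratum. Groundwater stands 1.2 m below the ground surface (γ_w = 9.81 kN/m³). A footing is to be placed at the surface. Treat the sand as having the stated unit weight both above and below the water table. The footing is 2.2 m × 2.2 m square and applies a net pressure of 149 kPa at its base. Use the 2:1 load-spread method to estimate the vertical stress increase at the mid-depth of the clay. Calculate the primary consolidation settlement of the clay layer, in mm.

S_c ≈ 69.1 mm

Mid-depth of clay below the ground surface: z = 1.7 + 7.3/2 = 5.35 m.
Total vertical stress at mid-clay: σ_v = 18.5×1.7 + 16.9×3.65 = 93.135 kPa.
Pore pressure: u = 9.81×(5.35 − 1.2) = 40.712 kPa.
Initial effective stress: σ'_0 = σ_v − u = 93.135 − 40.712 = 52.423 kPa.
Stress increase at mid-clay by the 2:1 spreading method:
Δσ = qBL/((B+z)(L+z)) = 149×2.2×2.2/((2.2+5.35)(2.2+5.35)) = 12.651 kPa
Final effective stress: σ'_f = 52.423 + 12.651 = 65.074 kPa.
σ'_f = 65.074 > σ'_p = 57.5 kPa, so the stress path crosses the preconsolidation pressure — recompression up to σ'_p, then virgin compression beyond:
S_c = H/(1+e₀)·[C_r·log₁₀(σ'_p/σ'_0) + C_c·log₁₀(σ'_f/σ'_p)]
    = 7.3/2.02 × [0.075×log₁₀(57.5/52.423) + 0.3×log₁₀(65.074/57.5)]
    = 3.6139 × [0.0030109 + 0.016122] = 0.06914 m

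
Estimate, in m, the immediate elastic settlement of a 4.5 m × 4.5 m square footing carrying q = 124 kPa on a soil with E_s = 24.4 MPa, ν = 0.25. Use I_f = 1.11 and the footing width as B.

S_e ≈ 0.0238 m

Immediate (elastic) settlement: S_e = q·B·(1−ν²)/E_s · I_f.
E_s = 24.4 MPa = 24400 kPa.
S_e = 124 × 4.5 × (1 − 0.25²) / 24400 × 1.11
    = 124 × 4.5 × 0.9375 / 24400 × 1.11
    = 0.0238 m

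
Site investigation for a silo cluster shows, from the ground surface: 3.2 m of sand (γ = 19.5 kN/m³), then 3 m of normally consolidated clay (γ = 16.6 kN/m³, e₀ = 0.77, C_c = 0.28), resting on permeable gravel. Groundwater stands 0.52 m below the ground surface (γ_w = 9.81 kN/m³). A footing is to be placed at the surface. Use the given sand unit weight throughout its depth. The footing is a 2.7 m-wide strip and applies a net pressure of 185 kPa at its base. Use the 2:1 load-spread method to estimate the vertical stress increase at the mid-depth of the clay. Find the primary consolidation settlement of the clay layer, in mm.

S_c ≈ 185 mm

Mid-depth of clay below the ground surface: z = 3.2 + 3/2 = 4.7 m.
Total vertical stress at mid-clay: σ_v = 19.5×3.2 + 16.6×1.5 = 87.3 kPa.
Pore pressure: u = 9.81×(4.7 − 0.52) = 41.006 kPa.
Initial effective stress: σ'_0 = σ_v − u = 87.3 − 41.006 = 46.294 kPa.
Stress increase at mid-clay by the 2:1 spreading method:
Δσ = qB/(B+z) = 185×2.7/(2.7+4.7) = 67.5 kPa
Final effective stress: σ'_f = σ'_0 + Δσ = 46.294 + 67.5 = 113.79 kPa.
Normally consolidated clay, so the full stress increment lies on the virgin compression line:
S_c = C_c·H/(1+e₀)·log₁₀(σ'_f/σ'_0) = 0.28×3/(1+0.77)×log₁₀(113.79/46.294)
    = 0.47458 × 0.39058 = 0.1854 m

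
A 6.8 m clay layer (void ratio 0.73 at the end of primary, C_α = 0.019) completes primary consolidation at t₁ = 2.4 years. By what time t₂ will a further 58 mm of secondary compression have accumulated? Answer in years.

S_s = C_α·H/(1+e_p)·log₁₀(t₂/t₁) ⇒ log₁₀(t₂/t₁) = S_s·(1+e_p)/(C_α·H).
log₁₀(t₂/t₁) = 0.058 × (1+0.73) / (0.019×6.8) = 0.7766
t₂ = t₁ × 10^0.7766 = 2.4 × 5.979 = 14.35 years

t₂ ≈ 14.3 years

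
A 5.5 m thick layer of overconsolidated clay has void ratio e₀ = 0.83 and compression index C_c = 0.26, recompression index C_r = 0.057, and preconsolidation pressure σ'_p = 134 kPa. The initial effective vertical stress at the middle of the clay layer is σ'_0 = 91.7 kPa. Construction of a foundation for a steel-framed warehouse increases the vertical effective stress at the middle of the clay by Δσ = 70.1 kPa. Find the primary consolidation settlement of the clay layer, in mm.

Final effective stress: σ'_f = 91.7 + 70.1 = 161.8 kPa.
σ'_f = 161.8 > σ'_p = 134 kPa, so the stress path crosses the preconsolidation pressure — recompression up to σ'_p, then virgin compression beyond:
S_c = H/(1+e₀)·[C_r·log₁₀(σ'_p/σ'_0) + C_c·log₁₀(σ'_f/σ'_p)]
    = 5.5/1.83 × [0.057×log₁₀(134/91.7) + 0.26×log₁₀(161.8/134)]
    = 3.0055 × [0.0093899 + 0.021287] = 0.0922 m

S_c ≈ 92.2 mm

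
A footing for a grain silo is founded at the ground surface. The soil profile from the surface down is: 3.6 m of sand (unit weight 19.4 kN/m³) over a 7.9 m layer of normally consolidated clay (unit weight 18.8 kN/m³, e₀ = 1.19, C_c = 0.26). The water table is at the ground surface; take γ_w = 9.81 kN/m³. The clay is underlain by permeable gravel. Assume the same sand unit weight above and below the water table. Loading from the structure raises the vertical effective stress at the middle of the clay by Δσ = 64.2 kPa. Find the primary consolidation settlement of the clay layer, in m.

S_c ≈ 0.265 m

Mid-depth of clay below the ground surface: z = 3.6 + 7.9/2 = 7.55 m.
Total vertical stress at mid-clay: σ_v = 19.4×3.6 + 18.8×3.95 = 144.1 kPa.
Pore pressure: u = 9.81×(7.55 − 0) = 74.066 kPa.
Initial effective stress: σ'_0 = σ_v − u = 144.1 − 74.066 = 70.034 kPa.
Final effective stress: σ'_f = σ'_0 + Δσ = 70.034 + 64.2 = 134.23 kPa.
Normally consolidated clay, so the full stress increment lies on the virgin compression line:
S_c = C_c·H/(1+e₀)·log₁₀(σ'_f/σ'_0) = 0.26×7.9/(1+1.19)×log₁₀(134.23/70.034)
    = 0.9379 × 0.28254 = 0.265 m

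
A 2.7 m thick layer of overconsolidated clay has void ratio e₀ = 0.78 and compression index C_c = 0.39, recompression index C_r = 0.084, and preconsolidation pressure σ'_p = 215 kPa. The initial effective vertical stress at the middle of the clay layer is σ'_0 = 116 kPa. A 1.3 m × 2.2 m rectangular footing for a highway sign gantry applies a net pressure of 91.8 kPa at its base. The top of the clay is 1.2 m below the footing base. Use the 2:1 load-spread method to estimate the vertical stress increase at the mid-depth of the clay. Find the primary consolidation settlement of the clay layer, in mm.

Mid-depth of clay below the footing base: z = 1.2 + 2.7/2 = 2.55 m.
Stress increase at mid-clay by the 2:1 spreading method:
Δσ = qBL/((B+z)(L+z)) = 91.8×1.3×2.2/((1.3+2.55)(2.2+2.55)) = 14.357 kPa
Final effective stress: σ'_f = 116 + 14.357 = 130.36 kPa.
σ'_f = 130.36 ≤ σ'_p = 215 kPa, so the clay remains overconsolidated and only the recompression index applies:
S_c = C_r·H/(1+e₀)·log₁₀(σ'_f/σ'_0) = 0.084×2.7/1.78×log₁₀(130.36/116)
    = 0.12742 × 0.050686 = 0.006458 m

S_c ≈ 6.46 mm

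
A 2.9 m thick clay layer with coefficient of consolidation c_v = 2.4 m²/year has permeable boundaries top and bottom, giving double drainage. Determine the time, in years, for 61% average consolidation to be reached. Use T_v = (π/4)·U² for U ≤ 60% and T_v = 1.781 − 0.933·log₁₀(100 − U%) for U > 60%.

Drainage path length: H_d = H/2 = 1.45 m (double drainage).
U > 60%: T_v = 1.781 − 0.933·log₁₀(100 − 61) = 0.29654.
t = T_v·H_d²/c_v = 0.29654×1.45²/2.4 = 0.2598 years.

t ≈ 0.26 years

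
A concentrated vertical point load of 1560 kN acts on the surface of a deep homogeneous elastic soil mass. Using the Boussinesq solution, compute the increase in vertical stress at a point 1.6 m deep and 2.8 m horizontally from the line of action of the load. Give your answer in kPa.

Δσ_z ≈ 8.75 kPa

Boussinesq vertical stress below a point load on an elastic half-space:
Δσ_z = 3P/(2πz²) · [1 + (r/z)²]^(−5/2)
r/z = 2.8/1.6 = 1.75; [1+(r/z)²]^(−5/2) = 0.030062.
Δσ_z = 3×1560/(2π×1.6²) × 0.030062 = 290.96 × 0.030062 = 8.747 kPa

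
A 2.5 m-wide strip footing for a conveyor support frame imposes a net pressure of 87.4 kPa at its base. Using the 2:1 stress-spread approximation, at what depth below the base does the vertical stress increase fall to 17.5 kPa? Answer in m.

z ≈ 9.99 m

2:1 spreading — at depth z the loaded area has grown by z in each plan dimension:
qB/(B+z) = Δσ_z ⇒ z = qB/Δσ_z − B = 87.4×2.5/17.5 − 2.5 = 9.986 m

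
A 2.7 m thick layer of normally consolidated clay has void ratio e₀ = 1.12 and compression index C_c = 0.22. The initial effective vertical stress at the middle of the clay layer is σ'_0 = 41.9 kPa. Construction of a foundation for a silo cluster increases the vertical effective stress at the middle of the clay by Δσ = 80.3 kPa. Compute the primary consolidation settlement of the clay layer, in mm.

Final effective stress: σ'_f = σ'_0 + Δσ = 41.9 + 80.3 = 122.2 kPa.
Normally consolidated clay, so the full stress increment lies on the virgin compression line:
S_c = C_c·H/(1+e₀)·log₁₀(σ'_f/σ'_0) = 0.22×2.7/(1+1.12)×log₁₀(122.2/41.9)
    = 0.28019 × 0.46486 = 0.1302 m

S_c ≈ 130 mm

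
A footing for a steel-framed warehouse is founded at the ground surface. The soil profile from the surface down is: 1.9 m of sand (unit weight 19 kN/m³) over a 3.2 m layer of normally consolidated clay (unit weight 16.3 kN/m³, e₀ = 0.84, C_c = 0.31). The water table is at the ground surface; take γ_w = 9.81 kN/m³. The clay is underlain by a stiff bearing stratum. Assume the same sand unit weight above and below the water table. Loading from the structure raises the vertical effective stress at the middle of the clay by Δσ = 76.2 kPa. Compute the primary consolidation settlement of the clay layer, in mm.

S_c ≈ 309 mm

Mid-depth of clay below the ground surface: z = 1.9 + 3.2/2 = 3.5 m.
Total vertical stress at mid-clay: σ_v = 19×1.9 + 16.3×1.6 = 62.18 kPa.
Pore pressure: u = 9.81×(3.5 − 0) = 34.335 kPa.
Initial effective stress: σ'_0 = σ_v − u = 62.18 − 34.335 = 27.845 kPa.
Final effective stress: σ'_f = σ'_0 + Δσ = 27.845 + 76.2 = 104.05 kPa.
Normally consolidated clay, so the full stress increment lies on the virgin compression line:
S_c = C_c·H/(1+e₀)·log₁₀(σ'_f/σ'_0) = 0.31×3.2/(1+0.84)×log₁₀(104.05/27.845)
    = 0.53913 × 0.57249 = 0.3086 m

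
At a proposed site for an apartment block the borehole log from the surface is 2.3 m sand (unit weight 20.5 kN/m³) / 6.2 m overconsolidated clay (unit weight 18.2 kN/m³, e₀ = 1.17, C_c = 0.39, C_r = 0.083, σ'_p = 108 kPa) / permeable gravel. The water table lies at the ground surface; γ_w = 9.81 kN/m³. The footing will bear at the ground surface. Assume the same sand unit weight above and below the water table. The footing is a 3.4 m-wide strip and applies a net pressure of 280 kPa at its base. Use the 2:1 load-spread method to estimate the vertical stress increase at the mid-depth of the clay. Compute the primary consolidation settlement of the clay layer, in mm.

S_c ≈ 265 mm

Mid-depth of clay below the ground surface: z = 2.3 + 6.2/2 = 5.4 m.
Total vertical stress at mid-clay: σ_v = 20.5×2.3 + 18.2×3.1 = 103.57 kPa.
Pore pressure: u = 9.81×(5.4 − 0) = 52.974 kPa.
Initial effective stress: σ'_0 = σ_v − u = 103.57 − 52.974 = 50.596 kPa.
Stress increase at mid-clay by the 2:1 spreading method:
Δσ = qB/(B+z) = 280×3.4/(3.4+5.4) = 108.18 kPa
Final effective stress: σ'_f = 50.596 + 108.18 = 158.78 kPa.
σ'_f = 158.78 > σ'_p = 108 kPa, so the stress path crosses the preconsolidation pressure — recompression up to σ'_p, then virgin compression beyond:
S_c = H/(1+e₀)·[C_r·log₁₀(σ'_p/σ'_0) + C_c·log₁₀(σ'_f/σ'_p)]
    = 6.2/2.17 × [0.083×log₁₀(108/50.596) + 0.39×log₁₀(158.78/108)]
    = 2.8571 × [0.027333 + 0.065275] = 0.2646 m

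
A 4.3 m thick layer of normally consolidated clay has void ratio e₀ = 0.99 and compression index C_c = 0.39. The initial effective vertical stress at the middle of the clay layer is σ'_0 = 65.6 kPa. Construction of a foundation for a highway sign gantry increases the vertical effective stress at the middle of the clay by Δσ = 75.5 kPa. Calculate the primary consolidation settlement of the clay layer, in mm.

S_c ≈ 280 mm

Final effective stress: σ'_f = σ'_0 + Δσ = 65.6 + 75.5 = 141.1 kPa.
Normally consolidated clay, so the full stress increment lies on the virgin compression line:
S_c = C_c·H/(1+e₀)·log₁₀(σ'_f/σ'_0) = 0.39×4.3/(1+0.99)×log₁₀(141.1/65.6)
    = 0.84271 × 0.33262 = 0.2803 m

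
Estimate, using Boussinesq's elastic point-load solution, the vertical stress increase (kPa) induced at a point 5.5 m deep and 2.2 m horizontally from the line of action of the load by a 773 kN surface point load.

Δσ_z ≈ 8.42 kPa

Boussinesq vertical stress below a point load on an elastic half-space:
Δσ_z = 3P/(2πz²) · [1 + (r/z)²]^(−5/2)
r/z = 2.2/5.5 = 0.4; [1+(r/z)²]^(−5/2) = 0.69001.
Δσ_z = 3×773/(2π×5.5²) × 0.69001 = 12.201 × 0.69001 = 8.419 kPa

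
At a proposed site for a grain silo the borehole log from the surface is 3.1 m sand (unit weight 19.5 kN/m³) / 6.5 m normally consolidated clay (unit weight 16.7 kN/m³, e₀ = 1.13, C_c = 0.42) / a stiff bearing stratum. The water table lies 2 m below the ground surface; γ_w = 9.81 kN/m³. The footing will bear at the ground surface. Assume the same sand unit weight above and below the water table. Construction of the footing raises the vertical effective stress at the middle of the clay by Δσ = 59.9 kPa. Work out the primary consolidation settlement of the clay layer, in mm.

Mid-depth of clay below the ground surface: z = 3.1 + 6.5/2 = 6.35 m.
Total vertical stress at mid-clay: σ_v = 19.5×3.1 + 16.7×3.25 = 114.72 kPa.
Pore pressure: u = 9.81×(6.35 − 2) = 42.673 kPa.
Initial effective stress: σ'_0 = σ_v − u = 114.72 − 42.673 = 72.047 kPa.
Final effective stress: σ'_f = σ'_0 + Δσ = 72.047 + 59.9 = 131.95 kPa.
Normally consolidated clay, so the full stress increment lies on the virgin compression line:
S_c = C_c·H/(1+e₀)·log₁₀(σ'_f/σ'_0) = 0.42×6.5/(1+1.13)×log₁₀(131.95/72.047)
    = 1.2817 × 0.26279 = 0.3368 m

S_c ≈ 337 mm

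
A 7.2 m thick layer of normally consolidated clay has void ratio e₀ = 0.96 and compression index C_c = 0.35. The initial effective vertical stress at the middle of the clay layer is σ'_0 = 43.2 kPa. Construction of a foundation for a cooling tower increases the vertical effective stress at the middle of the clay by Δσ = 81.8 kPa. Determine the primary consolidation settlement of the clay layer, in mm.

S_c ≈ 593 mm

Final effective stress: σ'_f = σ'_0 + Δσ = 43.2 + 81.8 = 125 kPa.
Normally consolidated clay, so the full stress increment lies on the virgin compression line:
S_c = C_c·H/(1+e₀)·log₁₀(σ'_f/σ'_0) = 0.35×7.2/(1+0.96)×log₁₀(125/43.2)
    = 1.2857 × 0.46143 = 0.5933 m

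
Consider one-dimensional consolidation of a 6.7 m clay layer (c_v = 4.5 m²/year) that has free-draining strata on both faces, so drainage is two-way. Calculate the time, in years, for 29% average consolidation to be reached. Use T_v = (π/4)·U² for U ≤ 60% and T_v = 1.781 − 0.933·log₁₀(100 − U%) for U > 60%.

Drainage path length: H_d = H/2 = 3.35 m (double drainage).
U ≤ 60%: T_v = (π/4)·U² = (π/4)×0.29² = 0.066052.
t = T_v·H_d²/c_v = 0.066052×3.35²/4.5 = 0.1647 years.

t ≈ 0.165 years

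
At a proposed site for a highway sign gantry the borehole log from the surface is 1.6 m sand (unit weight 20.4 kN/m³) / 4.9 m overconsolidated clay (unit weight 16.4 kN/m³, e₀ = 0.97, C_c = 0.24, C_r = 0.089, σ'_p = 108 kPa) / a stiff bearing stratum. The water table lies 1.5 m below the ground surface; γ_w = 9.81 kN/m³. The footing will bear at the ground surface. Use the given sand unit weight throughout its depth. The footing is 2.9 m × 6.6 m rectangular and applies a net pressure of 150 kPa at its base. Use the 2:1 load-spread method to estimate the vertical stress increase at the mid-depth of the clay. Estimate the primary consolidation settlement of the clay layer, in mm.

Mid-depth of clay below the ground surface: z = 1.6 + 4.9/2 = 4.05 m.
Total vertical stress at mid-clay: σ_v = 20.4×1.6 + 16.4×2.45 = 72.82 kPa.
Pore pressure: u = 9.81×(4.05 − 1.5) = 25.015 kPa.
Initial effective stress: σ'_0 = σ_v − u = 72.82 − 25.015 = 47.805 kPa.
Stress increase at mid-clay by the 2:1 spreading method:
Δσ = qBL/((B+z)(L+z)) = 150×2.9×6.6/((2.9+4.05)(6.6+4.05)) = 38.788 kPa
Final effective stress: σ'_f = 47.805 + 38.788 = 86.593 kPa.
σ'_f = 86.593 ≤ σ'_p = 108 kPa, so the clay remains overconsolidated and only the recompression index applies:
S_c = C_r·H/(1+e₀)·log₁₀(σ'_f/σ'_0) = 0.089×4.9/1.97×log₁₀(86.593/47.805)
    = 0.22137 × 0.25801 = 0.05712 m

S_c ≈ 57.1 mm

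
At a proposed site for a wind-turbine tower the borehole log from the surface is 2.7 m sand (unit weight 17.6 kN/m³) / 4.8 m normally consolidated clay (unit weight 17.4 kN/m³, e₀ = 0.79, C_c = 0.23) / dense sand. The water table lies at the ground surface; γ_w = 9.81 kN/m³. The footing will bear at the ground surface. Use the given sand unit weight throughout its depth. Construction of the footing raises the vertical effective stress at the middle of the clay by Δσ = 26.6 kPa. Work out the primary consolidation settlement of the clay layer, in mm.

Mid-depth of clay below the ground surface: z = 2.7 + 4.8/2 = 5.1 m.
Total vertical stress at mid-clay: σ_v = 17.6×2.7 + 17.4×2.4 = 89.28 kPa.
Pore pressure: u = 9.81×(5.1 − 0) = 50.031 kPa.
Initial effective stress: σ'_0 = σ_v − u = 89.28 − 50.031 = 39.249 kPa.
Final effective stress: σ'_f = σ'_0 + Δσ = 39.249 + 26.6 = 65.849 kPa.
Normally consolidated clay, so the full stress increment lies on the virgin compression line:
S_c = C_c·H/(1+e₀)·log₁₀(σ'_f/σ'_0) = 0.23×4.8/(1+0.79)×log₁₀(65.849/39.249)
    = 0.61676 × 0.22472 = 0.1386 m

S_c ≈ 139 mm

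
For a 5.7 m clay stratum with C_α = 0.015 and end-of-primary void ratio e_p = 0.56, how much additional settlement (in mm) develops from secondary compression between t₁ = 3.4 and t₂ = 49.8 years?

Secondary compression: S_s = C_α·H/(1+e_p)·log₁₀(t₂/t₁)
S_s = 0.015×5.7/(1+0.56)×log₁₀(49.8/3.4)
    = 0.05481 × 1.166 = 0.06389 m

S_s ≈ 63.9 mm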